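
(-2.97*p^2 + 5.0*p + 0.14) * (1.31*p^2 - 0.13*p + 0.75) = -3.8907*p^4 + 6.9361*p^3 - 2.6941*p^2 + 3.7318*p + 0.105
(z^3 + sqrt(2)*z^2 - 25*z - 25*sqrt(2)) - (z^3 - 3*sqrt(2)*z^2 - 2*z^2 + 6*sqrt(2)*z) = 2*z^2 + 4*sqrt(2)*z^2 - 25*z - 6*sqrt(2)*z - 25*sqrt(2)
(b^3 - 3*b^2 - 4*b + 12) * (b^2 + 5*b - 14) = b^5 + 2*b^4 - 33*b^3 + 34*b^2 + 116*b - 168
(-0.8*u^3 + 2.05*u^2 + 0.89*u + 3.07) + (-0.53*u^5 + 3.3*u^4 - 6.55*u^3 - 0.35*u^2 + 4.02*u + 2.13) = -0.53*u^5 + 3.3*u^4 - 7.35*u^3 + 1.7*u^2 + 4.91*u + 5.2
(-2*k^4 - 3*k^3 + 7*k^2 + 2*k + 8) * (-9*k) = 18*k^5 + 27*k^4 - 63*k^3 - 18*k^2 - 72*k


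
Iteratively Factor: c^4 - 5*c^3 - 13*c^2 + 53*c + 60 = (c - 5)*(c^3 - 13*c - 12) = (c - 5)*(c + 1)*(c^2 - c - 12) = (c - 5)*(c - 4)*(c + 1)*(c + 3)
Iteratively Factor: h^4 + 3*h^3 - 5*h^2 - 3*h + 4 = (h - 1)*(h^3 + 4*h^2 - h - 4) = (h - 1)*(h + 1)*(h^2 + 3*h - 4) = (h - 1)^2*(h + 1)*(h + 4)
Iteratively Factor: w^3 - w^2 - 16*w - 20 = (w + 2)*(w^2 - 3*w - 10) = (w + 2)^2*(w - 5)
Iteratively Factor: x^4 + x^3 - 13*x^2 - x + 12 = (x - 3)*(x^3 + 4*x^2 - x - 4) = (x - 3)*(x + 1)*(x^2 + 3*x - 4) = (x - 3)*(x + 1)*(x + 4)*(x - 1)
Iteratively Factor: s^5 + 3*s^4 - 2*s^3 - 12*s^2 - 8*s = (s)*(s^4 + 3*s^3 - 2*s^2 - 12*s - 8) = s*(s + 2)*(s^3 + s^2 - 4*s - 4) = s*(s - 2)*(s + 2)*(s^2 + 3*s + 2) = s*(s - 2)*(s + 1)*(s + 2)*(s + 2)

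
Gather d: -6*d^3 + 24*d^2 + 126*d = -6*d^3 + 24*d^2 + 126*d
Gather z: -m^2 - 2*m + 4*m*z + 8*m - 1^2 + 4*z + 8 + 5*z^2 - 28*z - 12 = -m^2 + 6*m + 5*z^2 + z*(4*m - 24) - 5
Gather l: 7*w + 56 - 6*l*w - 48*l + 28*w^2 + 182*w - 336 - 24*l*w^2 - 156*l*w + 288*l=l*(-24*w^2 - 162*w + 240) + 28*w^2 + 189*w - 280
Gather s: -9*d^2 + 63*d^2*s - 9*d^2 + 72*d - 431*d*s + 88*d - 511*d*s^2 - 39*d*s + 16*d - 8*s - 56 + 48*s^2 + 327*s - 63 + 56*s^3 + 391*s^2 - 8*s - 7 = -18*d^2 + 176*d + 56*s^3 + s^2*(439 - 511*d) + s*(63*d^2 - 470*d + 311) - 126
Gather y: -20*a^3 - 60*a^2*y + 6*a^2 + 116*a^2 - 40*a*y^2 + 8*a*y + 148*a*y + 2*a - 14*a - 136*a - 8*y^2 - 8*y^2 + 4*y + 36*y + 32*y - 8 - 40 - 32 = -20*a^3 + 122*a^2 - 148*a + y^2*(-40*a - 16) + y*(-60*a^2 + 156*a + 72) - 80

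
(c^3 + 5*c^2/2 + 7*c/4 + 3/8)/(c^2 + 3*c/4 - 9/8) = (4*c^2 + 4*c + 1)/(4*c - 3)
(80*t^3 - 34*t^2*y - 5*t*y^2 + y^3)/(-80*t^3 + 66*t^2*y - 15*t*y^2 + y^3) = (5*t + y)/(-5*t + y)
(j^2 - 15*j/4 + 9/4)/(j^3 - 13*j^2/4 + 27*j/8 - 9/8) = 2*(j - 3)/(2*j^2 - 5*j + 3)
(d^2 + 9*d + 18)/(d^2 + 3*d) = (d + 6)/d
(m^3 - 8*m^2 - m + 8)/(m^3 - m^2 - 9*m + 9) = (m^2 - 7*m - 8)/(m^2 - 9)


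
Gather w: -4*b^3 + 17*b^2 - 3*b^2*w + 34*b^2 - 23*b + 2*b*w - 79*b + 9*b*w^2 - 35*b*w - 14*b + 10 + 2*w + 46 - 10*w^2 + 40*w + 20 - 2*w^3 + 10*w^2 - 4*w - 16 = -4*b^3 + 51*b^2 + 9*b*w^2 - 116*b - 2*w^3 + w*(-3*b^2 - 33*b + 38) + 60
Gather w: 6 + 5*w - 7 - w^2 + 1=-w^2 + 5*w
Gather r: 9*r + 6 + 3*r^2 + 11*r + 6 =3*r^2 + 20*r + 12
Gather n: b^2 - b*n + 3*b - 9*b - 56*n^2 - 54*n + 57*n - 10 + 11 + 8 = b^2 - 6*b - 56*n^2 + n*(3 - b) + 9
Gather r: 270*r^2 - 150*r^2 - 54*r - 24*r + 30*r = 120*r^2 - 48*r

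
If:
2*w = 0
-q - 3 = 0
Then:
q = -3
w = 0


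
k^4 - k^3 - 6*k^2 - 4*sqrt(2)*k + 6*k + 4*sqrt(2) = (k - 1)*(k - 2*sqrt(2))*(k + sqrt(2))^2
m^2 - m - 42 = (m - 7)*(m + 6)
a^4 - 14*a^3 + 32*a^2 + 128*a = a*(a - 8)^2*(a + 2)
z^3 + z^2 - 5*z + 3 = (z - 1)^2*(z + 3)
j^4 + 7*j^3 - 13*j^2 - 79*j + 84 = (j - 3)*(j - 1)*(j + 4)*(j + 7)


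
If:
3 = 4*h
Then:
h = 3/4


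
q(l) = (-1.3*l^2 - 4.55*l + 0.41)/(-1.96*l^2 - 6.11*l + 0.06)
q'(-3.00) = -19.37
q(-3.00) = 3.15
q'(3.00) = -0.00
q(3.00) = 0.69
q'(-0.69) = 0.07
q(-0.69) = 0.88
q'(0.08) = 12.02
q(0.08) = -0.09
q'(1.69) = 0.01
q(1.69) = 0.69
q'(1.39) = 0.02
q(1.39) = 0.69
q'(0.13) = 4.08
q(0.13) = 0.27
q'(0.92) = 0.05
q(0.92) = 0.68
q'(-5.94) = -0.04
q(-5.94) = 0.56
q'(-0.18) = 1.61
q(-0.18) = 1.08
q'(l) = (-2.6*l - 4.55)/(-1.96*l^2 - 6.11*l + 0.06) + (3.92*l + 6.11)*(-1.3*l^2 - 4.55*l + 0.41)/(-1.96*l^2 - 6.11*l + 0.06)^2 = (-0.974999999999998*l^2 + 1.4512*l + 2.2321)/(3.8416*l^4 + 23.9512*l^3 + 37.0969*l^2 - 0.7332*l + 0.0036)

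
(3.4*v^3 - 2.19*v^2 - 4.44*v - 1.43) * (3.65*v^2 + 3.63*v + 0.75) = 12.41*v^5 + 4.3485*v^4 - 21.6057*v^3 - 22.9792*v^2 - 8.5209*v - 1.0725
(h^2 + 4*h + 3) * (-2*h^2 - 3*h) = -2*h^4 - 11*h^3 - 18*h^2 - 9*h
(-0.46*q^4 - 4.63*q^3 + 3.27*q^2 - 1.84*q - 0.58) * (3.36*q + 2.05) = -1.5456*q^5 - 16.4998*q^4 + 1.4957*q^3 + 0.521099999999999*q^2 - 5.7208*q - 1.189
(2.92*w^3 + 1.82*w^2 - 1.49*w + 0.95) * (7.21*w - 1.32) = 21.0532*w^4 + 9.2678*w^3 - 13.1453*w^2 + 8.8163*w - 1.254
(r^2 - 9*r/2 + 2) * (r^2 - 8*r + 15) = r^4 - 25*r^3/2 + 53*r^2 - 167*r/2 + 30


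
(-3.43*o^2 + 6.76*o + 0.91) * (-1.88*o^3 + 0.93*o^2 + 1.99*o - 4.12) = 6.4484*o^5 - 15.8987*o^4 - 2.2497*o^3 + 28.4303*o^2 - 26.0403*o - 3.7492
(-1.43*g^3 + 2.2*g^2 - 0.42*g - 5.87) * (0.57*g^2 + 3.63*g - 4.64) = -0.8151*g^5 - 3.9369*g^4 + 14.3818*g^3 - 15.0785*g^2 - 19.3593*g + 27.2368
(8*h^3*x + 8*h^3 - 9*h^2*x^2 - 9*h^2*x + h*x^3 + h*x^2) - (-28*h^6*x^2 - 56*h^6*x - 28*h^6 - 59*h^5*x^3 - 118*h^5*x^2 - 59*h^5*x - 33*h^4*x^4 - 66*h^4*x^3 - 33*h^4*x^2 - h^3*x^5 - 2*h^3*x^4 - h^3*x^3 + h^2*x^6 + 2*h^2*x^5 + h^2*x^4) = 28*h^6*x^2 + 56*h^6*x + 28*h^6 + 59*h^5*x^3 + 118*h^5*x^2 + 59*h^5*x + 33*h^4*x^4 + 66*h^4*x^3 + 33*h^4*x^2 + h^3*x^5 + 2*h^3*x^4 + h^3*x^3 + 8*h^3*x + 8*h^3 - h^2*x^6 - 2*h^2*x^5 - h^2*x^4 - 9*h^2*x^2 - 9*h^2*x + h*x^3 + h*x^2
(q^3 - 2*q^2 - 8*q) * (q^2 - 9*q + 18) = q^5 - 11*q^4 + 28*q^3 + 36*q^2 - 144*q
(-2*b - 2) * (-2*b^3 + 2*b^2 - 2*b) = 4*b^4 + 4*b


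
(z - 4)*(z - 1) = z^2 - 5*z + 4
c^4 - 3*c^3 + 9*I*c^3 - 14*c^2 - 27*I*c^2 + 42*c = c*(c - 3)*(c + 2*I)*(c + 7*I)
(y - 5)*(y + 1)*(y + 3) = y^3 - y^2 - 17*y - 15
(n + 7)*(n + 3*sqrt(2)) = n^2 + 3*sqrt(2)*n + 7*n + 21*sqrt(2)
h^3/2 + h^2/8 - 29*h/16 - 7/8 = (h/2 + 1/4)*(h - 2)*(h + 7/4)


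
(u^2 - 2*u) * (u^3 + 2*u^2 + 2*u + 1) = u^5 - 2*u^3 - 3*u^2 - 2*u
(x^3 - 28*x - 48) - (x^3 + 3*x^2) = -3*x^2 - 28*x - 48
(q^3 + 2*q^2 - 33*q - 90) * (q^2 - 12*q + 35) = q^5 - 10*q^4 - 22*q^3 + 376*q^2 - 75*q - 3150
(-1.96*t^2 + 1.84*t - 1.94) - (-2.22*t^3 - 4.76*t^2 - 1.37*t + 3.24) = 2.22*t^3 + 2.8*t^2 + 3.21*t - 5.18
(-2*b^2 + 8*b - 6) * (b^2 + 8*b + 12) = -2*b^4 - 8*b^3 + 34*b^2 + 48*b - 72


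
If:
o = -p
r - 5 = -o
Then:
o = 5 - r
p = r - 5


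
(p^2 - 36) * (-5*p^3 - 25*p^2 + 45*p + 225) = -5*p^5 - 25*p^4 + 225*p^3 + 1125*p^2 - 1620*p - 8100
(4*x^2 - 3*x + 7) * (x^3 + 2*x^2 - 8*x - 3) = 4*x^5 + 5*x^4 - 31*x^3 + 26*x^2 - 47*x - 21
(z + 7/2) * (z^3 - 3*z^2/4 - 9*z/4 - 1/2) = z^4 + 11*z^3/4 - 39*z^2/8 - 67*z/8 - 7/4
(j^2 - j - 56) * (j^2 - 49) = j^4 - j^3 - 105*j^2 + 49*j + 2744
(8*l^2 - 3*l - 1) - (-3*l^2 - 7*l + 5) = 11*l^2 + 4*l - 6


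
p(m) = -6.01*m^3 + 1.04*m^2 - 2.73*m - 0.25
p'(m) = -18.03*m^2 + 2.08*m - 2.73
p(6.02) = -1290.18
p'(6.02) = -643.62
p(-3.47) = 272.85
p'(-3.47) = -227.05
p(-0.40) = 1.39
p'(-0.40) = -6.45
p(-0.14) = 0.17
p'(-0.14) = -3.37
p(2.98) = -158.20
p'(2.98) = -156.65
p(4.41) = -507.52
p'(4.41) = -344.21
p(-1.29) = 17.90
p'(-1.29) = -35.42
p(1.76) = -34.60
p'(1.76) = -54.92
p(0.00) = -0.25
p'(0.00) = -2.73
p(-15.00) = 20558.45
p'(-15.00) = -4090.68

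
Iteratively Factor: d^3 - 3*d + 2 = (d + 2)*(d^2 - 2*d + 1) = (d - 1)*(d + 2)*(d - 1)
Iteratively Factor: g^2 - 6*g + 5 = (g - 5)*(g - 1)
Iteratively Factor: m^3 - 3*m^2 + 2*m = (m - 1)*(m^2 - 2*m) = (m - 2)*(m - 1)*(m)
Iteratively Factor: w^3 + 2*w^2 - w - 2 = (w - 1)*(w^2 + 3*w + 2) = (w - 1)*(w + 2)*(w + 1)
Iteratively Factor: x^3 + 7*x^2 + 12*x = (x + 4)*(x^2 + 3*x) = (x + 3)*(x + 4)*(x)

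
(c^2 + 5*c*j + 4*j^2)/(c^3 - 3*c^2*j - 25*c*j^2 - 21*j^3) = (c + 4*j)/(c^2 - 4*c*j - 21*j^2)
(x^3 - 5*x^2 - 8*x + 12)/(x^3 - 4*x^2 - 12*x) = (x - 1)/x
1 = 1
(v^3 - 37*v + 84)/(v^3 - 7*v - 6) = (-v^3 + 37*v - 84)/(-v^3 + 7*v + 6)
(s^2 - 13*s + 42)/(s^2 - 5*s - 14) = (s - 6)/(s + 2)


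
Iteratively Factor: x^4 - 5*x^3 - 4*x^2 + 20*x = (x)*(x^3 - 5*x^2 - 4*x + 20) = x*(x - 2)*(x^2 - 3*x - 10) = x*(x - 2)*(x + 2)*(x - 5)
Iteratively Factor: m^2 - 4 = (m + 2)*(m - 2)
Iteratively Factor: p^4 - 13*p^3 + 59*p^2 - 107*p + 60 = (p - 3)*(p^3 - 10*p^2 + 29*p - 20) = (p - 3)*(p - 1)*(p^2 - 9*p + 20) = (p - 5)*(p - 3)*(p - 1)*(p - 4)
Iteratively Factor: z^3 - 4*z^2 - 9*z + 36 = (z - 4)*(z^2 - 9) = (z - 4)*(z + 3)*(z - 3)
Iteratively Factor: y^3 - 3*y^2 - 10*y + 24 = (y - 4)*(y^2 + y - 6) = (y - 4)*(y - 2)*(y + 3)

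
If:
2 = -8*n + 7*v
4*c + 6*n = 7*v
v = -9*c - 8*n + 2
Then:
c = 76/191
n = -39/191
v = 10/191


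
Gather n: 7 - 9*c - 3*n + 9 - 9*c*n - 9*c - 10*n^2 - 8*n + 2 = -18*c - 10*n^2 + n*(-9*c - 11) + 18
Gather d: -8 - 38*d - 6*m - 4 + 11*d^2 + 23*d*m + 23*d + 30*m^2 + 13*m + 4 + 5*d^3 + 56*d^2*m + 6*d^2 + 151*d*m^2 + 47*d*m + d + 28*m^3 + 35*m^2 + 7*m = 5*d^3 + d^2*(56*m + 17) + d*(151*m^2 + 70*m - 14) + 28*m^3 + 65*m^2 + 14*m - 8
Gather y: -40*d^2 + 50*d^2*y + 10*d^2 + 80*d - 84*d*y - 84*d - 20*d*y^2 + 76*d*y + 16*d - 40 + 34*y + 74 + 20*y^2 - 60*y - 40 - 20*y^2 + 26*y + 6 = -30*d^2 - 20*d*y^2 + 12*d + y*(50*d^2 - 8*d)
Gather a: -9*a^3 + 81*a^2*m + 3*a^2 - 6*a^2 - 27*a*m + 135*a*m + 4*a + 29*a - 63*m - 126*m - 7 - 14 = -9*a^3 + a^2*(81*m - 3) + a*(108*m + 33) - 189*m - 21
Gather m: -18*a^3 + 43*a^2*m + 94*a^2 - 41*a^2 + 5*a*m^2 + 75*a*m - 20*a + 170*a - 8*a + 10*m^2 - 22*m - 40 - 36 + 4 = -18*a^3 + 53*a^2 + 142*a + m^2*(5*a + 10) + m*(43*a^2 + 75*a - 22) - 72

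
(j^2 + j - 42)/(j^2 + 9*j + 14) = (j - 6)/(j + 2)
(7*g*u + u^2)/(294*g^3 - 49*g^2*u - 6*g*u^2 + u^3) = u/(42*g^2 - 13*g*u + u^2)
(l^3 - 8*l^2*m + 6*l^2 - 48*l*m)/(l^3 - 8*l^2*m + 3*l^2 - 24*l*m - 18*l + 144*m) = l/(l - 3)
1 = 1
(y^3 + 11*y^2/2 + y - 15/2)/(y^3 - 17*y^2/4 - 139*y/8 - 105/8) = 4*(y^2 + 4*y - 5)/(4*y^2 - 23*y - 35)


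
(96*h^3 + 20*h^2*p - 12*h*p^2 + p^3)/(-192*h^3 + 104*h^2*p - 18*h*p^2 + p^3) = (2*h + p)/(-4*h + p)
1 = 1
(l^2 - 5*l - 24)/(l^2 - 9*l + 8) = (l + 3)/(l - 1)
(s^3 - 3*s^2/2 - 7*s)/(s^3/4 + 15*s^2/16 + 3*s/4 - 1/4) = 8*s*(2*s - 7)/(4*s^2 + 7*s - 2)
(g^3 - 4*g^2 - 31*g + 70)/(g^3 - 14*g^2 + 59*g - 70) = (g + 5)/(g - 5)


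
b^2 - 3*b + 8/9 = (b - 8/3)*(b - 1/3)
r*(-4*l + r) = -4*l*r + r^2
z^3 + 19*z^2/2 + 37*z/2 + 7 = (z + 1/2)*(z + 2)*(z + 7)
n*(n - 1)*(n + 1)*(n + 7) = n^4 + 7*n^3 - n^2 - 7*n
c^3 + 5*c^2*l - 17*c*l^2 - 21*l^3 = (c - 3*l)*(c + l)*(c + 7*l)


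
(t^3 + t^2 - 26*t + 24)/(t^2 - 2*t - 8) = (t^2 + 5*t - 6)/(t + 2)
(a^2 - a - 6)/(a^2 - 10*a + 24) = (a^2 - a - 6)/(a^2 - 10*a + 24)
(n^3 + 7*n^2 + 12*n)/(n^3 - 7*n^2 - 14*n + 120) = n*(n + 3)/(n^2 - 11*n + 30)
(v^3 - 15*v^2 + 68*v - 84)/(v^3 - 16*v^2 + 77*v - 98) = (v - 6)/(v - 7)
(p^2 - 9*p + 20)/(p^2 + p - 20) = (p - 5)/(p + 5)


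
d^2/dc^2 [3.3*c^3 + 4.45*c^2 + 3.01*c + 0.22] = 19.8*c + 8.9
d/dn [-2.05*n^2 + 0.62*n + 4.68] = 0.62 - 4.1*n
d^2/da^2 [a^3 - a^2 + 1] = 6*a - 2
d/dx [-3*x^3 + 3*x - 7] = 3 - 9*x^2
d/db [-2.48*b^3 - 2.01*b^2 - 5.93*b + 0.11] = -7.44*b^2 - 4.02*b - 5.93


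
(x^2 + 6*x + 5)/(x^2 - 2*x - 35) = (x + 1)/(x - 7)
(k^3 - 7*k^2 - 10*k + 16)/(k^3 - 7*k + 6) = (k^2 - 6*k - 16)/(k^2 + k - 6)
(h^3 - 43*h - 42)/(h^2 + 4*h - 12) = (h^2 - 6*h - 7)/(h - 2)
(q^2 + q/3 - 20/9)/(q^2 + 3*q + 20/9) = (3*q - 4)/(3*q + 4)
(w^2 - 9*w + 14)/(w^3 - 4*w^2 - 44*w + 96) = (w - 7)/(w^2 - 2*w - 48)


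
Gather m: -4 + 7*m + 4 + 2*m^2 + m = 2*m^2 + 8*m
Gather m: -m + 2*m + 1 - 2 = m - 1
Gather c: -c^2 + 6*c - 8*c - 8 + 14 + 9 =-c^2 - 2*c + 15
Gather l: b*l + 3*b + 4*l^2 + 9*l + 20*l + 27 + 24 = 3*b + 4*l^2 + l*(b + 29) + 51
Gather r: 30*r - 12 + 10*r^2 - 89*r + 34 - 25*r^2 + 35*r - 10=-15*r^2 - 24*r + 12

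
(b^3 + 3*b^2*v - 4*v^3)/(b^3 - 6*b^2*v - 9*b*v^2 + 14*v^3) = (-b - 2*v)/(-b + 7*v)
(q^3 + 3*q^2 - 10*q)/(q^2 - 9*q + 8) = q*(q^2 + 3*q - 10)/(q^2 - 9*q + 8)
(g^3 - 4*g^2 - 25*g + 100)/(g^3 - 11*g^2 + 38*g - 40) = (g + 5)/(g - 2)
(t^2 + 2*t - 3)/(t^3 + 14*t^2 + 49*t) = (t^2 + 2*t - 3)/(t*(t^2 + 14*t + 49))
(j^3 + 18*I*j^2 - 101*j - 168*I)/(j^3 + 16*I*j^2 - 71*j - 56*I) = (j + 3*I)/(j + I)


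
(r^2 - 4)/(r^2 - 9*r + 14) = (r + 2)/(r - 7)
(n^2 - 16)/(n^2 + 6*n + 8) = (n - 4)/(n + 2)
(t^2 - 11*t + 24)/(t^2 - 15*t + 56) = (t - 3)/(t - 7)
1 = 1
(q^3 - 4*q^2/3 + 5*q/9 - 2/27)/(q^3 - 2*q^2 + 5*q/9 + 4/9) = (27*q^3 - 36*q^2 + 15*q - 2)/(3*(9*q^3 - 18*q^2 + 5*q + 4))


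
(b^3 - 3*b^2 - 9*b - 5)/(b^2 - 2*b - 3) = (b^2 - 4*b - 5)/(b - 3)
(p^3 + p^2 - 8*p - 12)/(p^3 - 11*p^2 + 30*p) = (p^3 + p^2 - 8*p - 12)/(p*(p^2 - 11*p + 30))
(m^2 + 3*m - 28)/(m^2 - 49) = (m - 4)/(m - 7)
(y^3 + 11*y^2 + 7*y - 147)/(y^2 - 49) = (y^2 + 4*y - 21)/(y - 7)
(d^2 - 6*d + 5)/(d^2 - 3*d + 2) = (d - 5)/(d - 2)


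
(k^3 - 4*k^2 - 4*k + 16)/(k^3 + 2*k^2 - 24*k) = (k^2 - 4)/(k*(k + 6))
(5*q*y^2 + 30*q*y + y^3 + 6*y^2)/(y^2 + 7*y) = (5*q*y + 30*q + y^2 + 6*y)/(y + 7)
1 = 1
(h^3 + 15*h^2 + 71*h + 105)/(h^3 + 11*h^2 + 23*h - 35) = (h + 3)/(h - 1)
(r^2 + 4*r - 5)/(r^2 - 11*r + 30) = (r^2 + 4*r - 5)/(r^2 - 11*r + 30)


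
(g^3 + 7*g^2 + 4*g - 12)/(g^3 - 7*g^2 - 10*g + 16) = (g + 6)/(g - 8)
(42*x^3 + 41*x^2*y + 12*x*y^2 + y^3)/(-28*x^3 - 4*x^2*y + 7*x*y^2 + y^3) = (-3*x - y)/(2*x - y)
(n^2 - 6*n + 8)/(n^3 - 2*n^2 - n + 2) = (n - 4)/(n^2 - 1)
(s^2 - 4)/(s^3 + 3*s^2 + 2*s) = (s - 2)/(s*(s + 1))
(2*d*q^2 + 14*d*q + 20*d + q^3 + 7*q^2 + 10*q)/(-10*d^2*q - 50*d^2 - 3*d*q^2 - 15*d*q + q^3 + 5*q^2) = (q + 2)/(-5*d + q)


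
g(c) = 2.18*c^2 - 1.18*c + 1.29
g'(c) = 4.36*c - 1.18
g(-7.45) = 131.08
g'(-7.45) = -33.66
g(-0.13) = 1.48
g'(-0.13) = -1.75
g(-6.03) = 87.67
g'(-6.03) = -27.47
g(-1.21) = 5.91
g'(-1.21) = -6.46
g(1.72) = 5.71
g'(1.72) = 6.32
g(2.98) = 17.13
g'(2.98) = 11.81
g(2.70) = 14.00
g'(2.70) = 10.59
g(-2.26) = 15.09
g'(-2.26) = -11.03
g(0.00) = 1.29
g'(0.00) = -1.18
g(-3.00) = 24.45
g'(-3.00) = -14.26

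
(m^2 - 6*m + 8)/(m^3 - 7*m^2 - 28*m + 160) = (m - 2)/(m^2 - 3*m - 40)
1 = 1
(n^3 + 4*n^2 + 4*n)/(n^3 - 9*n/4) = 4*(n^2 + 4*n + 4)/(4*n^2 - 9)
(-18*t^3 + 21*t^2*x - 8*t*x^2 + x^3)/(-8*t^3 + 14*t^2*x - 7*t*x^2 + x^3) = (9*t^2 - 6*t*x + x^2)/(4*t^2 - 5*t*x + x^2)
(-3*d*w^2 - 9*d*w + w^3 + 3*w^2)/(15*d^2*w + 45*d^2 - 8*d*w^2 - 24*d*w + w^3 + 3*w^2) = w/(-5*d + w)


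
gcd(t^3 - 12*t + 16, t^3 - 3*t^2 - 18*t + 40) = t^2 + 2*t - 8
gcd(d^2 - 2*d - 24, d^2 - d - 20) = d + 4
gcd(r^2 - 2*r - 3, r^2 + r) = r + 1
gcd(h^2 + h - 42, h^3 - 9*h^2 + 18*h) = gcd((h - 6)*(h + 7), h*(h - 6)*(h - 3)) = h - 6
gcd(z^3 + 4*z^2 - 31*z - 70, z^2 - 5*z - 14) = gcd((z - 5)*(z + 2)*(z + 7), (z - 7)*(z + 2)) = z + 2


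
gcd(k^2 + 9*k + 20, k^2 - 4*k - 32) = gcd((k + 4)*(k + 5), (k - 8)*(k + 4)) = k + 4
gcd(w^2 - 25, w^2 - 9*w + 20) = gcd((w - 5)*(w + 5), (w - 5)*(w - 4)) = w - 5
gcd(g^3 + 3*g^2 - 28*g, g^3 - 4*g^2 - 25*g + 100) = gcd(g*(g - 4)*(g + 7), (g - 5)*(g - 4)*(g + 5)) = g - 4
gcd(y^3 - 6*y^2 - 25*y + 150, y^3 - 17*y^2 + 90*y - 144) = y - 6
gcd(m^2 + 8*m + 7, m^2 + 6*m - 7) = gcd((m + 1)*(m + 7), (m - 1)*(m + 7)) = m + 7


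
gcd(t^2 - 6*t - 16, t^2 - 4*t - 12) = t + 2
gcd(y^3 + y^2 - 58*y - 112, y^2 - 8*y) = y - 8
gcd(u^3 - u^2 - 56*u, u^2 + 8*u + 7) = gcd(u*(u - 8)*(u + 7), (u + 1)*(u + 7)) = u + 7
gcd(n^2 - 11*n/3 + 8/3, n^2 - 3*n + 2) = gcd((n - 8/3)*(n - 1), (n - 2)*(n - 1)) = n - 1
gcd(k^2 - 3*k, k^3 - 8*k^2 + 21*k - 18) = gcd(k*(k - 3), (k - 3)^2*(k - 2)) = k - 3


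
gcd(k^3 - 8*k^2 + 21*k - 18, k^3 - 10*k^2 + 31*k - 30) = k^2 - 5*k + 6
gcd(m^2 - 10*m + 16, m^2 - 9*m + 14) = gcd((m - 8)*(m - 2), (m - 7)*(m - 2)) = m - 2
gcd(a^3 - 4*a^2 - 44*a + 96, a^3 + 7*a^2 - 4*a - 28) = a - 2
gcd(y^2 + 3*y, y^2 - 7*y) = y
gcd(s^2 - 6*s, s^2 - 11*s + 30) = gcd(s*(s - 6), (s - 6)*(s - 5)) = s - 6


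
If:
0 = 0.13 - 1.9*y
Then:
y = 0.07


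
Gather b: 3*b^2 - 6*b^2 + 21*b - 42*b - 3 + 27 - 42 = -3*b^2 - 21*b - 18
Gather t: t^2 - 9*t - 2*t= t^2 - 11*t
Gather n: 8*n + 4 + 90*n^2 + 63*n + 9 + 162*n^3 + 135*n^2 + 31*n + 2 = 162*n^3 + 225*n^2 + 102*n + 15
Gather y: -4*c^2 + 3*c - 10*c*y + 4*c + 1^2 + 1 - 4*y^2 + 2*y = -4*c^2 + 7*c - 4*y^2 + y*(2 - 10*c) + 2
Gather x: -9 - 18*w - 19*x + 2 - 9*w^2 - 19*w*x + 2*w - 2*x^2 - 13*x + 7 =-9*w^2 - 16*w - 2*x^2 + x*(-19*w - 32)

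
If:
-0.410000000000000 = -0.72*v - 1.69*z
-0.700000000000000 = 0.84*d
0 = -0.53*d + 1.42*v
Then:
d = -0.83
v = -0.31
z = 0.38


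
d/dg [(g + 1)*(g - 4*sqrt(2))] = 2*g - 4*sqrt(2) + 1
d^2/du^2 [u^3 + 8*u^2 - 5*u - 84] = 6*u + 16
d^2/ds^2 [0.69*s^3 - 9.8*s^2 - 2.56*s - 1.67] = 4.14*s - 19.6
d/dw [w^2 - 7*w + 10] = 2*w - 7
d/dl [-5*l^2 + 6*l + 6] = 6 - 10*l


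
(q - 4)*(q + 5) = q^2 + q - 20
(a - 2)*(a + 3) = a^2 + a - 6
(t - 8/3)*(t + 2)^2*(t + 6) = t^4 + 22*t^3/3 + 4*t^2/3 - 152*t/3 - 64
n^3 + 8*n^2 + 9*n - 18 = (n - 1)*(n + 3)*(n + 6)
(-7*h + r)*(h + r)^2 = -7*h^3 - 13*h^2*r - 5*h*r^2 + r^3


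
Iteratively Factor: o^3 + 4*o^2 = (o)*(o^2 + 4*o) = o^2*(o + 4)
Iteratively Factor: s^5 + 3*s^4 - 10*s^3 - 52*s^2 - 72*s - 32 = (s + 2)*(s^4 + s^3 - 12*s^2 - 28*s - 16) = (s + 1)*(s + 2)*(s^3 - 12*s - 16) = (s + 1)*(s + 2)^2*(s^2 - 2*s - 8) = (s - 4)*(s + 1)*(s + 2)^2*(s + 2)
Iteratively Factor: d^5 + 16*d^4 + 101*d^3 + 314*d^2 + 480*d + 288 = (d + 2)*(d^4 + 14*d^3 + 73*d^2 + 168*d + 144) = (d + 2)*(d + 4)*(d^3 + 10*d^2 + 33*d + 36) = (d + 2)*(d + 4)^2*(d^2 + 6*d + 9) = (d + 2)*(d + 3)*(d + 4)^2*(d + 3)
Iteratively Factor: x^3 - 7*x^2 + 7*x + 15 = (x - 3)*(x^2 - 4*x - 5) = (x - 3)*(x + 1)*(x - 5)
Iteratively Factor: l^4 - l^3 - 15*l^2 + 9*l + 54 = (l + 3)*(l^3 - 4*l^2 - 3*l + 18) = (l - 3)*(l + 3)*(l^2 - l - 6) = (l - 3)^2*(l + 3)*(l + 2)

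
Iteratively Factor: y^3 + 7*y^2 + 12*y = (y)*(y^2 + 7*y + 12) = y*(y + 3)*(y + 4)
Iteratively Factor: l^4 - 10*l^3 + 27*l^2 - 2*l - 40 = (l - 5)*(l^3 - 5*l^2 + 2*l + 8) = (l - 5)*(l - 4)*(l^2 - l - 2) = (l - 5)*(l - 4)*(l - 2)*(l + 1)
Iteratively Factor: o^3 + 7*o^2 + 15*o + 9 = (o + 3)*(o^2 + 4*o + 3) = (o + 1)*(o + 3)*(o + 3)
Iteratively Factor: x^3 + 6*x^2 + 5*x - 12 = (x - 1)*(x^2 + 7*x + 12) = (x - 1)*(x + 3)*(x + 4)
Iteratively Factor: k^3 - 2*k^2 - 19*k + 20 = (k - 5)*(k^2 + 3*k - 4) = (k - 5)*(k + 4)*(k - 1)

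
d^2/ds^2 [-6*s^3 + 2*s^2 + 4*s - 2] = 4 - 36*s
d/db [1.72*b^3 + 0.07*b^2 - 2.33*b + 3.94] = 5.16*b^2 + 0.14*b - 2.33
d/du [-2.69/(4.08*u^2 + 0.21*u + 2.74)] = (21.9504*u + 0.5649)/(4.08*u^2 + 0.21*u + 2.74)^2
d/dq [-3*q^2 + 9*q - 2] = 9 - 6*q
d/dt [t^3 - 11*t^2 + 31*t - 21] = 3*t^2 - 22*t + 31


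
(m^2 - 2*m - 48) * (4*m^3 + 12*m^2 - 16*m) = 4*m^5 + 4*m^4 - 232*m^3 - 544*m^2 + 768*m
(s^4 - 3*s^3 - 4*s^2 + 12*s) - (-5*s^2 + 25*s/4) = s^4 - 3*s^3 + s^2 + 23*s/4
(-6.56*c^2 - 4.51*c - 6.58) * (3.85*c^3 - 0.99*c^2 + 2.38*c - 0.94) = -25.256*c^5 - 10.8691*c^4 - 36.4809*c^3 + 1.9468*c^2 - 11.421*c + 6.1852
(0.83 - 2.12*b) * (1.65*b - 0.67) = -3.498*b^2 + 2.7899*b - 0.5561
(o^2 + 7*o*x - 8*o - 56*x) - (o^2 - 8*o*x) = 15*o*x - 8*o - 56*x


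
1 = 1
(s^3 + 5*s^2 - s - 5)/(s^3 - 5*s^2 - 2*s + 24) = (s^3 + 5*s^2 - s - 5)/(s^3 - 5*s^2 - 2*s + 24)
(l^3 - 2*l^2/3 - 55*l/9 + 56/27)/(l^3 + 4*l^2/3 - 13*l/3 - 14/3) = (l^2 - 3*l + 8/9)/(l^2 - l - 2)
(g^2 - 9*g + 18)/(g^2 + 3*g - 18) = (g - 6)/(g + 6)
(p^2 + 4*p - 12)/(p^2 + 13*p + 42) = (p - 2)/(p + 7)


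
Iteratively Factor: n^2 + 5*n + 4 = (n + 1)*(n + 4)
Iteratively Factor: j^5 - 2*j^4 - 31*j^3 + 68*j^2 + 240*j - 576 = (j - 3)*(j^4 + j^3 - 28*j^2 - 16*j + 192) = (j - 4)*(j - 3)*(j^3 + 5*j^2 - 8*j - 48) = (j - 4)*(j - 3)*(j + 4)*(j^2 + j - 12) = (j - 4)*(j - 3)^2*(j + 4)*(j + 4)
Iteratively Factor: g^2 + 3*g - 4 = (g - 1)*(g + 4)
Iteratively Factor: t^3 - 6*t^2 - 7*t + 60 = (t + 3)*(t^2 - 9*t + 20) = (t - 4)*(t + 3)*(t - 5)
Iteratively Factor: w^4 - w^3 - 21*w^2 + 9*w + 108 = (w - 3)*(w^3 + 2*w^2 - 15*w - 36) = (w - 3)*(w + 3)*(w^2 - w - 12) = (w - 3)*(w + 3)^2*(w - 4)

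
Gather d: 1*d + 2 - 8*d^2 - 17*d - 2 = -8*d^2 - 16*d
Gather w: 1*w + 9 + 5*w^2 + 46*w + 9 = 5*w^2 + 47*w + 18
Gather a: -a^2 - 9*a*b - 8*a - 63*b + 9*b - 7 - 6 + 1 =-a^2 + a*(-9*b - 8) - 54*b - 12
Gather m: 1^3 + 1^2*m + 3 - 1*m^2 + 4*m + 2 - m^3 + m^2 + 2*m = -m^3 + 7*m + 6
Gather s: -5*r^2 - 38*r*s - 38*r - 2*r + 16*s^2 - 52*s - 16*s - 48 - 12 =-5*r^2 - 40*r + 16*s^2 + s*(-38*r - 68) - 60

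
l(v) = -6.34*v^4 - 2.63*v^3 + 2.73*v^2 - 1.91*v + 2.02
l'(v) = -25.36*v^3 - 7.89*v^2 + 5.46*v - 1.91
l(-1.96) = -57.51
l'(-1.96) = 148.03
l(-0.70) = 4.07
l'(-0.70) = -0.90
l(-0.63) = 3.97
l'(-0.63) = -2.14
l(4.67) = -3230.70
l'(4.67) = -2731.34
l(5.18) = -4864.83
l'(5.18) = -3710.17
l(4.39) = -2531.03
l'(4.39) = -2275.57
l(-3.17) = -520.93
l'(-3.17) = 709.34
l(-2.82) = -312.85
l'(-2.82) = 488.67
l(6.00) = -8695.88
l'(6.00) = -5730.95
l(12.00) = -135638.66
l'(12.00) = -44894.63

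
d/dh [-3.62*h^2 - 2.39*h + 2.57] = -7.24*h - 2.39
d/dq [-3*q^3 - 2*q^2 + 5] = q*(-9*q - 4)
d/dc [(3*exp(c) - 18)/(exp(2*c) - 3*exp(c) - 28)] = 3*(-(exp(c) - 6)*(2*exp(c) - 3) + exp(2*c) - 3*exp(c) - 28)*exp(c)/(-exp(2*c) + 3*exp(c) + 28)^2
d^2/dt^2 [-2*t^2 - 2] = -4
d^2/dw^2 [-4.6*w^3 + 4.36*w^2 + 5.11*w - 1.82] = 8.72 - 27.6*w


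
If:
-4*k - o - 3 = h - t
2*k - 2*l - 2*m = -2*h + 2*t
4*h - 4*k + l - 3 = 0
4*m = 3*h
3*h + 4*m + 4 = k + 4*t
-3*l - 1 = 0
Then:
No Solution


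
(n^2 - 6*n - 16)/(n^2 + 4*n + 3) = (n^2 - 6*n - 16)/(n^2 + 4*n + 3)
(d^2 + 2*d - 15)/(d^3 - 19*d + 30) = 1/(d - 2)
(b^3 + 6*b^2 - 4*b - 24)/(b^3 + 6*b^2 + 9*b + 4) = (b^3 + 6*b^2 - 4*b - 24)/(b^3 + 6*b^2 + 9*b + 4)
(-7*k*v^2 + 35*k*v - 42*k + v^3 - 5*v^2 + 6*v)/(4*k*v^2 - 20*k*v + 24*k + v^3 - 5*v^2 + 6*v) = (-7*k + v)/(4*k + v)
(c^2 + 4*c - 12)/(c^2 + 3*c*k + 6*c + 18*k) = (c - 2)/(c + 3*k)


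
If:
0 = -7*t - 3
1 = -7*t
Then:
No Solution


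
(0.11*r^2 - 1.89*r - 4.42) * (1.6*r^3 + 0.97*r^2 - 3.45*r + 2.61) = 0.176*r^5 - 2.9173*r^4 - 9.2848*r^3 + 2.5202*r^2 + 10.3161*r - 11.5362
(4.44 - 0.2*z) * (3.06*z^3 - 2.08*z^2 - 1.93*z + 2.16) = -0.612*z^4 + 14.0024*z^3 - 8.8492*z^2 - 9.0012*z + 9.5904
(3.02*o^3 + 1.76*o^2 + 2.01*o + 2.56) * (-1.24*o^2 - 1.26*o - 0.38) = -3.7448*o^5 - 5.9876*o^4 - 5.8576*o^3 - 6.3758*o^2 - 3.9894*o - 0.9728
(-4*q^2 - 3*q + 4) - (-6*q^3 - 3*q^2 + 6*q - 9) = 6*q^3 - q^2 - 9*q + 13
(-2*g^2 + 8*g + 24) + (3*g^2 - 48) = g^2 + 8*g - 24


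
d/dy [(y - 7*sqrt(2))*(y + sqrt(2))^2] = 3*y^2 - 10*sqrt(2)*y - 26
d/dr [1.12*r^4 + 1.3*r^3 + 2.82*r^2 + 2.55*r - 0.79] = 4.48*r^3 + 3.9*r^2 + 5.64*r + 2.55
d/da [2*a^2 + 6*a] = 4*a + 6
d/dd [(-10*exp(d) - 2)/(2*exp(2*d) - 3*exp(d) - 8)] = (20*exp(2*d) + 8*exp(d) + 74)*exp(d)/(4*exp(4*d) - 12*exp(3*d) - 23*exp(2*d) + 48*exp(d) + 64)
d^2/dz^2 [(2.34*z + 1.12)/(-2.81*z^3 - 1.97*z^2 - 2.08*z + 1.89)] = (-110.861244*z^5 - 183.844812*z^4 - 90.008692*z^3 - 214.486776*z^2 - 115.500252*z - 36.429344)/(22.188041*z^9 + 46.665951*z^8 + 81.987651*z^7 + 31.960022*z^6 - 2.08646999999999*z^5 - 62.715711*z^4 - 7.35506899999999*z^3 - 3.419577*z^2 + 22.289904*z - 6.751269)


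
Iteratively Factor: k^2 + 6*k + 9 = (k + 3)*(k + 3)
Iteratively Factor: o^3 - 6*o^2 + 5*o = (o - 5)*(o^2 - o) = (o - 5)*(o - 1)*(o)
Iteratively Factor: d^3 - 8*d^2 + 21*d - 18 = (d - 3)*(d^2 - 5*d + 6) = (d - 3)^2*(d - 2)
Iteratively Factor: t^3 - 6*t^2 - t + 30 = (t - 5)*(t^2 - t - 6) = (t - 5)*(t - 3)*(t + 2)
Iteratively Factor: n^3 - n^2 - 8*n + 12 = (n - 2)*(n^2 + n - 6) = (n - 2)^2*(n + 3)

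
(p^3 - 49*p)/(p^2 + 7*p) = p - 7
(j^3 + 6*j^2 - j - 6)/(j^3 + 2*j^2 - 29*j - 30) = (j - 1)/(j - 5)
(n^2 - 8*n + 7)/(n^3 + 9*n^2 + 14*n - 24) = (n - 7)/(n^2 + 10*n + 24)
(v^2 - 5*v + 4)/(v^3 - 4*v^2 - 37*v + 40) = (v - 4)/(v^2 - 3*v - 40)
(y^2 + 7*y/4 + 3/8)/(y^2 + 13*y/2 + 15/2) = (y + 1/4)/(y + 5)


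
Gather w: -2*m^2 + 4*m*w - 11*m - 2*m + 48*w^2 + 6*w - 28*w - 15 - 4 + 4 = -2*m^2 - 13*m + 48*w^2 + w*(4*m - 22) - 15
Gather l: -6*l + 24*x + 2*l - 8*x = -4*l + 16*x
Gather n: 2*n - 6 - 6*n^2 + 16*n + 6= -6*n^2 + 18*n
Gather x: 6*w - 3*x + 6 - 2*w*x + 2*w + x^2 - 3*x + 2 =8*w + x^2 + x*(-2*w - 6) + 8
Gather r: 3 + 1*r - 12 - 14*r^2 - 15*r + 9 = -14*r^2 - 14*r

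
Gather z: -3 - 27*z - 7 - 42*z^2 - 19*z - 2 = -42*z^2 - 46*z - 12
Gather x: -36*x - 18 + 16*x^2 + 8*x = 16*x^2 - 28*x - 18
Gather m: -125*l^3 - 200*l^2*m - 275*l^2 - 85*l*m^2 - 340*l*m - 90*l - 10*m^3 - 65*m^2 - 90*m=-125*l^3 - 275*l^2 - 90*l - 10*m^3 + m^2*(-85*l - 65) + m*(-200*l^2 - 340*l - 90)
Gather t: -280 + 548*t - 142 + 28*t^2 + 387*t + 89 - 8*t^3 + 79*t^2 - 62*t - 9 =-8*t^3 + 107*t^2 + 873*t - 342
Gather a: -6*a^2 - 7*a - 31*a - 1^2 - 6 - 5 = -6*a^2 - 38*a - 12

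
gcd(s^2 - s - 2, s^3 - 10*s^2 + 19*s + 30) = s + 1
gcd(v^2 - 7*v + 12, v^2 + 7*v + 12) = 1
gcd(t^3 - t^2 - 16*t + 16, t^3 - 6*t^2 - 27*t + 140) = t - 4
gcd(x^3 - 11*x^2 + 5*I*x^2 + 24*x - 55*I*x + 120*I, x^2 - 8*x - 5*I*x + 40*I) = x - 8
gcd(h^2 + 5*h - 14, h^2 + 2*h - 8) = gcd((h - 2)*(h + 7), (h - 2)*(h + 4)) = h - 2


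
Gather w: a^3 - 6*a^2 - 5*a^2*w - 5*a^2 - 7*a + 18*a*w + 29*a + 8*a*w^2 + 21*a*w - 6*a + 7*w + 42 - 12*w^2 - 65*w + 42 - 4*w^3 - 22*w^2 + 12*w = a^3 - 11*a^2 + 16*a - 4*w^3 + w^2*(8*a - 34) + w*(-5*a^2 + 39*a - 46) + 84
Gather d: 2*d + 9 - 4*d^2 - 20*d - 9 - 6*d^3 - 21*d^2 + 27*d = -6*d^3 - 25*d^2 + 9*d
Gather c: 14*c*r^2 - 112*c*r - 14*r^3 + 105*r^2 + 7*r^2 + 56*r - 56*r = c*(14*r^2 - 112*r) - 14*r^3 + 112*r^2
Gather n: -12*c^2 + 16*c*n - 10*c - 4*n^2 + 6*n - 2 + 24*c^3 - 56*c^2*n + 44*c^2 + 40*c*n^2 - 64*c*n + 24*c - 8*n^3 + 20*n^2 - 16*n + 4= 24*c^3 + 32*c^2 + 14*c - 8*n^3 + n^2*(40*c + 16) + n*(-56*c^2 - 48*c - 10) + 2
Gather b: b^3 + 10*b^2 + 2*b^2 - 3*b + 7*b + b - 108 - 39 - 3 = b^3 + 12*b^2 + 5*b - 150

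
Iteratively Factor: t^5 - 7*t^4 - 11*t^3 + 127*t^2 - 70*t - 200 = (t + 4)*(t^4 - 11*t^3 + 33*t^2 - 5*t - 50) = (t - 5)*(t + 4)*(t^3 - 6*t^2 + 3*t + 10) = (t - 5)*(t - 2)*(t + 4)*(t^2 - 4*t - 5) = (t - 5)^2*(t - 2)*(t + 4)*(t + 1)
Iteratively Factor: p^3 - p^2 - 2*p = (p + 1)*(p^2 - 2*p) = p*(p + 1)*(p - 2)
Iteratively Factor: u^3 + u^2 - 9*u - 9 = (u + 3)*(u^2 - 2*u - 3) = (u - 3)*(u + 3)*(u + 1)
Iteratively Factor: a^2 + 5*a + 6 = (a + 2)*(a + 3)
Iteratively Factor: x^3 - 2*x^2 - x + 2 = (x + 1)*(x^2 - 3*x + 2) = (x - 1)*(x + 1)*(x - 2)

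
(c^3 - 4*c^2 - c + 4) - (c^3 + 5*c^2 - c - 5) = 9 - 9*c^2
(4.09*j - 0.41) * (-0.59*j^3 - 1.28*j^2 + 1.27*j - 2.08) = -2.4131*j^4 - 4.9933*j^3 + 5.7191*j^2 - 9.0279*j + 0.8528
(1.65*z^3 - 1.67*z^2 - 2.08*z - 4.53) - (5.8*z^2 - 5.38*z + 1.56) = 1.65*z^3 - 7.47*z^2 + 3.3*z - 6.09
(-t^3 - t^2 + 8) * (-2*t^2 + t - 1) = 2*t^5 + t^4 - 15*t^2 + 8*t - 8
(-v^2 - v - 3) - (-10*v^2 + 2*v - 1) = 9*v^2 - 3*v - 2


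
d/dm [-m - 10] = -1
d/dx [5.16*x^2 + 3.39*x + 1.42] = 10.32*x + 3.39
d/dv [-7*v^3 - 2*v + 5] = -21*v^2 - 2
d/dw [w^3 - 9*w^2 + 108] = 3*w*(w - 6)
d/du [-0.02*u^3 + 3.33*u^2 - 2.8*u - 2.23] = -0.06*u^2 + 6.66*u - 2.8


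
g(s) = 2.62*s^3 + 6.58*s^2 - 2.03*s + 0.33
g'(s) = 7.86*s^2 + 13.16*s - 2.03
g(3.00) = 124.20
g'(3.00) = 108.19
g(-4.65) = -111.38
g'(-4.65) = 106.73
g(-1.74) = 9.98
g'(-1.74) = -1.13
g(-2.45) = 6.27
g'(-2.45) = 12.91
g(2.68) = 92.58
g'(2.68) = 89.69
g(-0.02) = 0.37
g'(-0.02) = -2.29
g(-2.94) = -3.41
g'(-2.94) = 27.22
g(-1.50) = 9.34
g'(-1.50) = -4.08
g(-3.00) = -5.10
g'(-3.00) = 29.23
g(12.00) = 5450.85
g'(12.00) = 1287.73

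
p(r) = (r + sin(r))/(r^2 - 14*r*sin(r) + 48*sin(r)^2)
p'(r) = (r + sin(r))*(14*r*cos(r) - 2*r - 96*sin(r)*cos(r) + 14*sin(r))/(r^2 - 14*r*sin(r) + 48*sin(r)^2)^2 + (cos(r) + 1)/(r^2 - 14*r*sin(r) + 48*sin(r)^2) = (15*r^2*cos(r) - r^2 - 2*r*sin(r) - 48*r*sin(2*r) - 12*cos(r) - 31*cos(2*r) + 12*cos(3*r) + 31)/((r - 8*sin(r))^2*(r - 6*sin(r))^2)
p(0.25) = 0.23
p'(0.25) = -0.90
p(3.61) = 0.07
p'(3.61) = -0.15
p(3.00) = 0.78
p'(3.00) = -6.23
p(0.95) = 0.08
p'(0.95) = -0.03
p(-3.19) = -0.25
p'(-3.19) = -1.14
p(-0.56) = -0.11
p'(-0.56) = -0.16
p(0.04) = 1.43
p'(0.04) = -35.70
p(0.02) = 2.86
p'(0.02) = -142.84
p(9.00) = 0.25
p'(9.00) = -0.62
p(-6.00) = -0.09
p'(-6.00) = 0.16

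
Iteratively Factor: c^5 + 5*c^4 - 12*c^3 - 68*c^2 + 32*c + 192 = (c + 2)*(c^4 + 3*c^3 - 18*c^2 - 32*c + 96) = (c - 3)*(c + 2)*(c^3 + 6*c^2 - 32) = (c - 3)*(c - 2)*(c + 2)*(c^2 + 8*c + 16) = (c - 3)*(c - 2)*(c + 2)*(c + 4)*(c + 4)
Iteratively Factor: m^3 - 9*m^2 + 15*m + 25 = (m + 1)*(m^2 - 10*m + 25) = (m - 5)*(m + 1)*(m - 5)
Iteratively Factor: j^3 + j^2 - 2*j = (j - 1)*(j^2 + 2*j) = j*(j - 1)*(j + 2)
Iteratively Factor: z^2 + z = (z + 1)*(z)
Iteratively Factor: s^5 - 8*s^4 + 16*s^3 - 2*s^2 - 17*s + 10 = (s - 1)*(s^4 - 7*s^3 + 9*s^2 + 7*s - 10) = (s - 1)*(s + 1)*(s^3 - 8*s^2 + 17*s - 10) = (s - 1)^2*(s + 1)*(s^2 - 7*s + 10) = (s - 5)*(s - 1)^2*(s + 1)*(s - 2)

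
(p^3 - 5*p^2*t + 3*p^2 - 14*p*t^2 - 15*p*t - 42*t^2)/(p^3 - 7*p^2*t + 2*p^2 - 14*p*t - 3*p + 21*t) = (p + 2*t)/(p - 1)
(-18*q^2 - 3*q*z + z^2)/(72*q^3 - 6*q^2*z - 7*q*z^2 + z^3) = 1/(-4*q + z)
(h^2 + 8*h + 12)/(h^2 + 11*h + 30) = (h + 2)/(h + 5)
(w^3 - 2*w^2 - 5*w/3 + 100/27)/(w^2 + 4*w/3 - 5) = (w^2 - w/3 - 20/9)/(w + 3)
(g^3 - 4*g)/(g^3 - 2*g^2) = (g + 2)/g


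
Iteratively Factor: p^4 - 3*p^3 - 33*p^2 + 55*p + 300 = (p - 5)*(p^3 + 2*p^2 - 23*p - 60) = (p - 5)*(p + 4)*(p^2 - 2*p - 15) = (p - 5)*(p + 3)*(p + 4)*(p - 5)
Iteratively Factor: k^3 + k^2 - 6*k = (k)*(k^2 + k - 6) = k*(k + 3)*(k - 2)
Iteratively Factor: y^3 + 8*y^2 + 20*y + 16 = (y + 4)*(y^2 + 4*y + 4) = (y + 2)*(y + 4)*(y + 2)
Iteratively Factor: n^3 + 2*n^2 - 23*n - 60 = (n + 3)*(n^2 - n - 20) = (n + 3)*(n + 4)*(n - 5)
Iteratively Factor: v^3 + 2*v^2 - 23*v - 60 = (v + 3)*(v^2 - v - 20) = (v + 3)*(v + 4)*(v - 5)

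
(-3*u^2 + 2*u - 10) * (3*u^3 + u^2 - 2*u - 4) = -9*u^5 + 3*u^4 - 22*u^3 - 2*u^2 + 12*u + 40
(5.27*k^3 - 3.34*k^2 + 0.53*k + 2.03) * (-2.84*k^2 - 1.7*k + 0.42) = -14.9668*k^5 + 0.5266*k^4 + 6.3862*k^3 - 8.069*k^2 - 3.2284*k + 0.8526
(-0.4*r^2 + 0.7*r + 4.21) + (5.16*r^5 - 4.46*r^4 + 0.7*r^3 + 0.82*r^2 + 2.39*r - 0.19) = 5.16*r^5 - 4.46*r^4 + 0.7*r^3 + 0.42*r^2 + 3.09*r + 4.02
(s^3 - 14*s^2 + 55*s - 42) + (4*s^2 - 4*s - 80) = s^3 - 10*s^2 + 51*s - 122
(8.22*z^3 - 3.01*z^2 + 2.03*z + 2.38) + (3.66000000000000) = 8.22*z^3 - 3.01*z^2 + 2.03*z + 6.04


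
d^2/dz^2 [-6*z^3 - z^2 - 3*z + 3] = -36*z - 2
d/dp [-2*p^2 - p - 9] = -4*p - 1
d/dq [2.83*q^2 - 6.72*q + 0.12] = 5.66*q - 6.72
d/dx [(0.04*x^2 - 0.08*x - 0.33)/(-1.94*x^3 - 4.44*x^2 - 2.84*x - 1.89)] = (0.0776*x^4 - 0.3104*x^3 - 2.3894*x^2 - 3.0816*x - 0.786)/(3.7636*x^6 + 17.2272*x^5 + 30.7328*x^4 + 32.5524*x^3 + 24.8488*x^2 + 10.7352*x + 3.5721)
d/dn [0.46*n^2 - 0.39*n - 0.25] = 0.92*n - 0.39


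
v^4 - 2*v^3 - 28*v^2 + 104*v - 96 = (v - 4)*(v - 2)^2*(v + 6)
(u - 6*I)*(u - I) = u^2 - 7*I*u - 6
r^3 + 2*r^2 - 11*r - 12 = (r - 3)*(r + 1)*(r + 4)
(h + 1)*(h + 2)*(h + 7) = h^3 + 10*h^2 + 23*h + 14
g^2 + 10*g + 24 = (g + 4)*(g + 6)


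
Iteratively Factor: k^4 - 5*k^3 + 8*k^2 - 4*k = (k - 2)*(k^3 - 3*k^2 + 2*k) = (k - 2)*(k - 1)*(k^2 - 2*k) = (k - 2)^2*(k - 1)*(k)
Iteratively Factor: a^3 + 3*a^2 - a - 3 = (a - 1)*(a^2 + 4*a + 3) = (a - 1)*(a + 3)*(a + 1)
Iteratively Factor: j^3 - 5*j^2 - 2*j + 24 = (j + 2)*(j^2 - 7*j + 12) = (j - 4)*(j + 2)*(j - 3)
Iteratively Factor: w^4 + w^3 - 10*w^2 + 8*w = (w - 2)*(w^3 + 3*w^2 - 4*w) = (w - 2)*(w + 4)*(w^2 - w) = w*(w - 2)*(w + 4)*(w - 1)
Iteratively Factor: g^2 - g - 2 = (g - 2)*(g + 1)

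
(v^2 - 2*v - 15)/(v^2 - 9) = (v - 5)/(v - 3)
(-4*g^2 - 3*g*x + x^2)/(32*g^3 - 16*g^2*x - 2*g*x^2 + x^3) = (g + x)/(-8*g^2 + 2*g*x + x^2)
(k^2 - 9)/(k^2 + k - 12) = (k + 3)/(k + 4)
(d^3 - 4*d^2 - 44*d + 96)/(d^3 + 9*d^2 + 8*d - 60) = (d - 8)/(d + 5)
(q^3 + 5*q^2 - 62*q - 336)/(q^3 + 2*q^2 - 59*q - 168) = (q + 6)/(q + 3)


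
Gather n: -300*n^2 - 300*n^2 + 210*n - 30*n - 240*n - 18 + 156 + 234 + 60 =-600*n^2 - 60*n + 432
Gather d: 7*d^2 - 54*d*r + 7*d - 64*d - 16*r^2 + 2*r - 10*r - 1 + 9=7*d^2 + d*(-54*r - 57) - 16*r^2 - 8*r + 8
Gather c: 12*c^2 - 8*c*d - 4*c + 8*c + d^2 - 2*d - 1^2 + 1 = 12*c^2 + c*(4 - 8*d) + d^2 - 2*d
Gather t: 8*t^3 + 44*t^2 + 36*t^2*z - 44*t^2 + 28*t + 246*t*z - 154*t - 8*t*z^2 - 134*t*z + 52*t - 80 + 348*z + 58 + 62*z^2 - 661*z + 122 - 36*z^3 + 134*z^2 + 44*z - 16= 8*t^3 + 36*t^2*z + t*(-8*z^2 + 112*z - 74) - 36*z^3 + 196*z^2 - 269*z + 84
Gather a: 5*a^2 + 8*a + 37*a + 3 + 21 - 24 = 5*a^2 + 45*a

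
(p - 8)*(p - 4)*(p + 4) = p^3 - 8*p^2 - 16*p + 128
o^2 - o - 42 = (o - 7)*(o + 6)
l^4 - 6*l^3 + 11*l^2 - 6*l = l*(l - 3)*(l - 2)*(l - 1)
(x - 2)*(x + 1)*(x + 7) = x^3 + 6*x^2 - 9*x - 14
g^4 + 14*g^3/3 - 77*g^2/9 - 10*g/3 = g*(g - 5/3)*(g + 1/3)*(g + 6)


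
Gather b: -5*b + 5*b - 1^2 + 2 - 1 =0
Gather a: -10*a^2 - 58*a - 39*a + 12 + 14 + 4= -10*a^2 - 97*a + 30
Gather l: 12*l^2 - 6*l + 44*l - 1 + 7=12*l^2 + 38*l + 6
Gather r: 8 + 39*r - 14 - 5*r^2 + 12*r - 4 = -5*r^2 + 51*r - 10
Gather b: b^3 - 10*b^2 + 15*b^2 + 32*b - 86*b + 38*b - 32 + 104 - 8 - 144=b^3 + 5*b^2 - 16*b - 80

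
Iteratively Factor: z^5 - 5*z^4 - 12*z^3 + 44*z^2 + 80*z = (z - 5)*(z^4 - 12*z^2 - 16*z) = (z - 5)*(z + 2)*(z^3 - 2*z^2 - 8*z) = (z - 5)*(z - 4)*(z + 2)*(z^2 + 2*z) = (z - 5)*(z - 4)*(z + 2)^2*(z)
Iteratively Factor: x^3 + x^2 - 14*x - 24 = (x - 4)*(x^2 + 5*x + 6) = (x - 4)*(x + 2)*(x + 3)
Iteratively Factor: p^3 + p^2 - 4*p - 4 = (p - 2)*(p^2 + 3*p + 2) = (p - 2)*(p + 2)*(p + 1)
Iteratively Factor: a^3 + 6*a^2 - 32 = (a + 4)*(a^2 + 2*a - 8) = (a - 2)*(a + 4)*(a + 4)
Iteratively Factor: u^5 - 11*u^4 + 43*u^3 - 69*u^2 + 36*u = (u - 3)*(u^4 - 8*u^3 + 19*u^2 - 12*u) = (u - 3)^2*(u^3 - 5*u^2 + 4*u) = (u - 3)^2*(u - 1)*(u^2 - 4*u) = (u - 4)*(u - 3)^2*(u - 1)*(u)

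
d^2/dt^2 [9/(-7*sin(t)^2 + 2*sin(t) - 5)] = 18*(98*sin(t)^4 - 21*sin(t)^3 - 215*sin(t)^2 + 47*sin(t) + 31)/(7*sin(t)^2 - 2*sin(t) + 5)^3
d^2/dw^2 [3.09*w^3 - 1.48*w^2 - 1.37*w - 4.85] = 18.54*w - 2.96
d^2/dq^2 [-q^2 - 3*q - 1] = -2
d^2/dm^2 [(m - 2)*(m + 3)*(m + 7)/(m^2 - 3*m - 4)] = 4*(19*m^3 + 3*m^2 + 219*m - 215)/(m^6 - 9*m^5 + 15*m^4 + 45*m^3 - 60*m^2 - 144*m - 64)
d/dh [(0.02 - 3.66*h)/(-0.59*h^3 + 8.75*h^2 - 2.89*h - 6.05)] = (-4.3188*h^3 + 32.0604*h^2 - 0.35*h + 22.2008)/(0.3481*h^6 - 10.325*h^5 + 79.9727*h^4 - 43.436*h^3 - 97.5229*h^2 + 34.969*h + 36.6025)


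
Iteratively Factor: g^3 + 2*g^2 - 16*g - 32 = (g - 4)*(g^2 + 6*g + 8) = (g - 4)*(g + 4)*(g + 2)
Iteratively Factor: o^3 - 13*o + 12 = (o - 3)*(o^2 + 3*o - 4) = (o - 3)*(o - 1)*(o + 4)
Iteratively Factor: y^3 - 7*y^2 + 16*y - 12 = (y - 2)*(y^2 - 5*y + 6) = (y - 2)^2*(y - 3)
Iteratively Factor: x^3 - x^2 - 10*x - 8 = (x + 2)*(x^2 - 3*x - 4) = (x - 4)*(x + 2)*(x + 1)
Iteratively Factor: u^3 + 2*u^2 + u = (u + 1)*(u^2 + u) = (u + 1)^2*(u)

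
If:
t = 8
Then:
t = 8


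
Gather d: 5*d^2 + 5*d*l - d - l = 5*d^2 + d*(5*l - 1) - l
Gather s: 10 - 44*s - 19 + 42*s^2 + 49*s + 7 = 42*s^2 + 5*s - 2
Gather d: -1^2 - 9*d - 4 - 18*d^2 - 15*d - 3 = -18*d^2 - 24*d - 8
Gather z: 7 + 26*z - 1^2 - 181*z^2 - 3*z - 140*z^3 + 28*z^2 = -140*z^3 - 153*z^2 + 23*z + 6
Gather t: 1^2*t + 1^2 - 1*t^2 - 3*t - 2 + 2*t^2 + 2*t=t^2 - 1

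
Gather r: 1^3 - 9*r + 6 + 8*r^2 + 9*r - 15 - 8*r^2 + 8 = 0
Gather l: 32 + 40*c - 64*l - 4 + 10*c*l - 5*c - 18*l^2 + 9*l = 35*c - 18*l^2 + l*(10*c - 55) + 28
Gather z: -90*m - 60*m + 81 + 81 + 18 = 180 - 150*m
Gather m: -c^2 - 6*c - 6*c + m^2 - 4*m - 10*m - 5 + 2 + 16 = -c^2 - 12*c + m^2 - 14*m + 13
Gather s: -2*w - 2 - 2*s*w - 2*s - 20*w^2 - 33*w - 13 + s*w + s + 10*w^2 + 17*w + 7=s*(-w - 1) - 10*w^2 - 18*w - 8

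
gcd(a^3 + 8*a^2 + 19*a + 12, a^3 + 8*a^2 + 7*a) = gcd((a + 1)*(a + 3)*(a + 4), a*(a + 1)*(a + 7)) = a + 1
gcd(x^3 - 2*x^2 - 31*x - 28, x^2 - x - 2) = x + 1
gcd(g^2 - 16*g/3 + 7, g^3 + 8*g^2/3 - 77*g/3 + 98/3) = g - 7/3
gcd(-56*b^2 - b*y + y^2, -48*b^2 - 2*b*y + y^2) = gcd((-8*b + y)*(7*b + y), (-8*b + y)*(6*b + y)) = -8*b + y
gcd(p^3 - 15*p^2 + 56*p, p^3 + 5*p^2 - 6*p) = p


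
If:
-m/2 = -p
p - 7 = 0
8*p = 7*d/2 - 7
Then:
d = 18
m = 14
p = 7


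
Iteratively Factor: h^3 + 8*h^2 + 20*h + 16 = (h + 2)*(h^2 + 6*h + 8) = (h + 2)*(h + 4)*(h + 2)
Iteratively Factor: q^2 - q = (q - 1)*(q)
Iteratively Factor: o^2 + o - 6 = (o - 2)*(o + 3)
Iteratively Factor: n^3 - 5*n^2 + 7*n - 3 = (n - 3)*(n^2 - 2*n + 1) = (n - 3)*(n - 1)*(n - 1)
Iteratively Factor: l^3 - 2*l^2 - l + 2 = (l - 2)*(l^2 - 1) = (l - 2)*(l - 1)*(l + 1)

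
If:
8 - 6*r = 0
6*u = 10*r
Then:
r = 4/3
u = 20/9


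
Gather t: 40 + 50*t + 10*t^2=10*t^2 + 50*t + 40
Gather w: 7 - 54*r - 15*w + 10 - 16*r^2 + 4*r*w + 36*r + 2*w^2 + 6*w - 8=-16*r^2 - 18*r + 2*w^2 + w*(4*r - 9) + 9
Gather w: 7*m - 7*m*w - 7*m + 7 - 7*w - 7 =w*(-7*m - 7)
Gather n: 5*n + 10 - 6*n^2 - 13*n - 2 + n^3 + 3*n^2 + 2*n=n^3 - 3*n^2 - 6*n + 8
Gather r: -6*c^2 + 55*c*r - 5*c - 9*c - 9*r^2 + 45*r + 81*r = -6*c^2 - 14*c - 9*r^2 + r*(55*c + 126)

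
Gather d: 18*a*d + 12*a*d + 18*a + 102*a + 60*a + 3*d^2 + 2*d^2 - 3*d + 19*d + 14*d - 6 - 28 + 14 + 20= 180*a + 5*d^2 + d*(30*a + 30)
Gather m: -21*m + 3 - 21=-21*m - 18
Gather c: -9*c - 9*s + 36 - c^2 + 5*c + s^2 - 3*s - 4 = -c^2 - 4*c + s^2 - 12*s + 32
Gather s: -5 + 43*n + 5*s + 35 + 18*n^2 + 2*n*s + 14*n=18*n^2 + 57*n + s*(2*n + 5) + 30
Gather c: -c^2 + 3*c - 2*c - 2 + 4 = -c^2 + c + 2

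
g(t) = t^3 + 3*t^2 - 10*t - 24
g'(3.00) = 35.00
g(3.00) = 0.00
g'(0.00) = -10.00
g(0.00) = -24.00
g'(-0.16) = -10.88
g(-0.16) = -22.33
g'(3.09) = 37.18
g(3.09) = 3.25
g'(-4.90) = 32.63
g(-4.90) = -20.62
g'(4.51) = 78.08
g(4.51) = 83.65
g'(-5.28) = 41.96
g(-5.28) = -34.76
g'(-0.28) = -11.44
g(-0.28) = -20.99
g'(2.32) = 20.07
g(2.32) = -18.57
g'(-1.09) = -12.98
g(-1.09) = -10.83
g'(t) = 3*t^2 + 6*t - 10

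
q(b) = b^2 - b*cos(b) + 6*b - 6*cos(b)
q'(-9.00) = -9.85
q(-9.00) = 24.27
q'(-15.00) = -17.39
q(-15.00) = 128.16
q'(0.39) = 8.28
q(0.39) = -3.42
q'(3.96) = 7.33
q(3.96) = 46.25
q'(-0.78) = 0.06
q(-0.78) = -7.78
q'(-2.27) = -0.75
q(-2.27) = -6.07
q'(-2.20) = -0.88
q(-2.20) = -6.12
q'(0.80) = 11.78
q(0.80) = 0.70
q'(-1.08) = -0.97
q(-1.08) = -7.63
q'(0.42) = 8.54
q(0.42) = -3.17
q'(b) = b*sin(b) + 2*b + 6*sin(b) - cos(b) + 6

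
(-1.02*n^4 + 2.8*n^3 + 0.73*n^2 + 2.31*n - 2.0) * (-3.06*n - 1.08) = 3.1212*n^5 - 7.4664*n^4 - 5.2578*n^3 - 7.857*n^2 + 3.6252*n + 2.16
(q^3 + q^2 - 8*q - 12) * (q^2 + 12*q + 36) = q^5 + 13*q^4 + 40*q^3 - 72*q^2 - 432*q - 432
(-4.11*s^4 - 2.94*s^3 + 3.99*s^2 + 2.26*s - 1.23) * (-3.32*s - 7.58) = 13.6452*s^5 + 40.9146*s^4 + 9.0384*s^3 - 37.7474*s^2 - 13.0472*s + 9.3234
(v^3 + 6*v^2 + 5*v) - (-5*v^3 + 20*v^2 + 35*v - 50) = 6*v^3 - 14*v^2 - 30*v + 50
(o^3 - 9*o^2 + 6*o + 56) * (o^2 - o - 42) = o^5 - 10*o^4 - 27*o^3 + 428*o^2 - 308*o - 2352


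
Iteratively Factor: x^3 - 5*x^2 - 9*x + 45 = (x + 3)*(x^2 - 8*x + 15) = (x - 3)*(x + 3)*(x - 5)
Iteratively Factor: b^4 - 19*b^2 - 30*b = (b - 5)*(b^3 + 5*b^2 + 6*b) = (b - 5)*(b + 3)*(b^2 + 2*b) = b*(b - 5)*(b + 3)*(b + 2)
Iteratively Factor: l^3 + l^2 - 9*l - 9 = (l - 3)*(l^2 + 4*l + 3) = (l - 3)*(l + 1)*(l + 3)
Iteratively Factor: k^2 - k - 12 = (k + 3)*(k - 4)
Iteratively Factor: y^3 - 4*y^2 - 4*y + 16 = (y - 4)*(y^2 - 4) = (y - 4)*(y + 2)*(y - 2)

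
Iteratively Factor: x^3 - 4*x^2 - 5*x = (x - 5)*(x^2 + x) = (x - 5)*(x + 1)*(x)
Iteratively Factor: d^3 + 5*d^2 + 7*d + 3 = (d + 1)*(d^2 + 4*d + 3) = (d + 1)*(d + 3)*(d + 1)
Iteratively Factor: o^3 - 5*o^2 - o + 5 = (o + 1)*(o^2 - 6*o + 5) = (o - 1)*(o + 1)*(o - 5)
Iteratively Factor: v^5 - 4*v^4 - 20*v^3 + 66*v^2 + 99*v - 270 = (v + 3)*(v^4 - 7*v^3 + v^2 + 63*v - 90) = (v - 5)*(v + 3)*(v^3 - 2*v^2 - 9*v + 18) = (v - 5)*(v + 3)^2*(v^2 - 5*v + 6) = (v - 5)*(v - 3)*(v + 3)^2*(v - 2)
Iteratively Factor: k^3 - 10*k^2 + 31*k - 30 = (k - 3)*(k^2 - 7*k + 10) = (k - 3)*(k - 2)*(k - 5)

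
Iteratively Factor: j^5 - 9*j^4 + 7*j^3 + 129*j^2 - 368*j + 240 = (j - 5)*(j^4 - 4*j^3 - 13*j^2 + 64*j - 48) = (j - 5)*(j - 1)*(j^3 - 3*j^2 - 16*j + 48) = (j - 5)*(j - 4)*(j - 1)*(j^2 + j - 12) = (j - 5)*(j - 4)*(j - 3)*(j - 1)*(j + 4)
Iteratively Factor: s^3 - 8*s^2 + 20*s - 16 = (s - 2)*(s^2 - 6*s + 8) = (s - 2)^2*(s - 4)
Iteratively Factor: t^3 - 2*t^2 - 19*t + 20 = (t + 4)*(t^2 - 6*t + 5) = (t - 1)*(t + 4)*(t - 5)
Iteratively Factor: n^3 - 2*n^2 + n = (n - 1)*(n^2 - n) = (n - 1)^2*(n)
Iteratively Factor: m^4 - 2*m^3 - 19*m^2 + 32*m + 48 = (m - 3)*(m^3 + m^2 - 16*m - 16) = (m - 4)*(m - 3)*(m^2 + 5*m + 4) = (m - 4)*(m - 3)*(m + 1)*(m + 4)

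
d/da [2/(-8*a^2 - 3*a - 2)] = 2*(16*a + 3)/(8*a^2 + 3*a + 2)^2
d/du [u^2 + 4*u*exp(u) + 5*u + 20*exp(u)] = 4*u*exp(u) + 2*u + 24*exp(u) + 5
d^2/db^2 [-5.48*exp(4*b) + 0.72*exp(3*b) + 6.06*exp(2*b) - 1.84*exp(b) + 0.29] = (-87.68*exp(3*b) + 6.48*exp(2*b) + 24.24*exp(b) - 1.84)*exp(b)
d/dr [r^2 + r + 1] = 2*r + 1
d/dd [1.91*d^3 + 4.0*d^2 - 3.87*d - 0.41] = 5.73*d^2 + 8.0*d - 3.87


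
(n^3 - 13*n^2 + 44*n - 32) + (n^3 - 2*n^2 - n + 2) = 2*n^3 - 15*n^2 + 43*n - 30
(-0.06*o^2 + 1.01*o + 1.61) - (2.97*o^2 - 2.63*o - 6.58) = -3.03*o^2 + 3.64*o + 8.19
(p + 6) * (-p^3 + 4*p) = -p^4 - 6*p^3 + 4*p^2 + 24*p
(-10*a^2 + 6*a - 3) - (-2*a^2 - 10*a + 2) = -8*a^2 + 16*a - 5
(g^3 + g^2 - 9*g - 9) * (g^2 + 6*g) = g^5 + 7*g^4 - 3*g^3 - 63*g^2 - 54*g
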